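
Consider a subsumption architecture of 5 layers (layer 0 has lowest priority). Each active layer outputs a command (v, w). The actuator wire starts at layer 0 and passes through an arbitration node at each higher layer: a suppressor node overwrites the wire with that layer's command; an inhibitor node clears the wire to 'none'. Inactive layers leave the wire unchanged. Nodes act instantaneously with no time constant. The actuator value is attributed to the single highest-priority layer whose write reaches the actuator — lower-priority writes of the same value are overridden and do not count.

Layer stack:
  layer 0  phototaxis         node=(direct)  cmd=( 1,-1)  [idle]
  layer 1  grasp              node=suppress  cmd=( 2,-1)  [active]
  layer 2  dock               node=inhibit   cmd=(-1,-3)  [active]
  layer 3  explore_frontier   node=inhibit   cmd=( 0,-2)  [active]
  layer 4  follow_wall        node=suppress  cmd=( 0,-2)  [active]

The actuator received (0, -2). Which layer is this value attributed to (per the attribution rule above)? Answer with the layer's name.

layer 0 (phototaxis) idle — none
layer 1 (grasp) active — suppresses: (2, -1)
layer 2 (dock) active — inhibits: none
layer 3 (explore_frontier) active — inhibits: none
layer 4 (follow_wall) active — suppresses: (0, -2)
→ actuator (0, -2)
last writer: layer 4 = follow_wall

follow_wall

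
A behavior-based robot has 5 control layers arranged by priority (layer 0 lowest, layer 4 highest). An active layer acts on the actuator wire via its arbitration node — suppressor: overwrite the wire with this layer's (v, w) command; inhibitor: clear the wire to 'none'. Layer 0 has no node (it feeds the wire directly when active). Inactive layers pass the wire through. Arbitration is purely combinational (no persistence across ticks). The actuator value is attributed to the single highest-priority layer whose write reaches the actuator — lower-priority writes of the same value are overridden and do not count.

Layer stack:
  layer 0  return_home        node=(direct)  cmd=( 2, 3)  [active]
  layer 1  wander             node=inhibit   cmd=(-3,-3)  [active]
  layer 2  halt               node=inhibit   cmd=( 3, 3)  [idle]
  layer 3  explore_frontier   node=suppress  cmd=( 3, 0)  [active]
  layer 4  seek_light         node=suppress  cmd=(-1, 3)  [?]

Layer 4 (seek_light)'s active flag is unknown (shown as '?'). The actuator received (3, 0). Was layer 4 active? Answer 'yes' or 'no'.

If layer 4 is active=yes:
  actuator would be (-1, 3)
If layer 4 is active=no:
  actuator would be (3, 0)
Observed (3, 0), so layer 4 was idle.

no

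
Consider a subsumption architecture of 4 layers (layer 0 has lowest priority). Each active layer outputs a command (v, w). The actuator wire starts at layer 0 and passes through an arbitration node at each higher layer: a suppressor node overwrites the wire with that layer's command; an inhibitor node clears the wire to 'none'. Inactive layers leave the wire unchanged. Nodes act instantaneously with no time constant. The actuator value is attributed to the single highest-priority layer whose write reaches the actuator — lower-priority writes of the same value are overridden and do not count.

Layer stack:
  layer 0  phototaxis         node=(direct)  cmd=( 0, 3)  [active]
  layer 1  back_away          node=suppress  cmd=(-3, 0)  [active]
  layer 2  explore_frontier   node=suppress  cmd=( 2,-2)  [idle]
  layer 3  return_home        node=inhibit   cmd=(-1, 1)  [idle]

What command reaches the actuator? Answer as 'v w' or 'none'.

layer 0 (phototaxis) active — direct: (0, 3)
layer 1 (back_away) active — suppresses: (-3, 0)
layer 2 (explore_frontier) idle — unchanged: (-3, 0)
layer 3 (return_home) idle — unchanged: (-3, 0)
→ actuator (-3, 0)

-3 0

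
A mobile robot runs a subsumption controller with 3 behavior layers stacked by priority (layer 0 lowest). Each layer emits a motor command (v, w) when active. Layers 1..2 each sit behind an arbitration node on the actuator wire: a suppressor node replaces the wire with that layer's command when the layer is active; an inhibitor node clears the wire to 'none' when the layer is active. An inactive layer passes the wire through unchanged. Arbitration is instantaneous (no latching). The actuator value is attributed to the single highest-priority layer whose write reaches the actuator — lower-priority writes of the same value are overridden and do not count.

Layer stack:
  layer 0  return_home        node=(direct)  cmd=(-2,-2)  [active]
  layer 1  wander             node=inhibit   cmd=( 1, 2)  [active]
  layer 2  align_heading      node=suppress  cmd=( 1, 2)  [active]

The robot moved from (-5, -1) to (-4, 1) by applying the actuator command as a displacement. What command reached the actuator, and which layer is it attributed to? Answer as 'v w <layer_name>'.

displacement = (-4, 1) − (-5, -1) = (1, 2)
L0 return_home: active, feeds wire = (-2, -2)
L1 wander: active, inhibitor → wire = none
L2 align_heading: active, suppressor → wire = (1, 2)
actuator = (1, 2) — from layer 2 (align_heading)

1 2 align_heading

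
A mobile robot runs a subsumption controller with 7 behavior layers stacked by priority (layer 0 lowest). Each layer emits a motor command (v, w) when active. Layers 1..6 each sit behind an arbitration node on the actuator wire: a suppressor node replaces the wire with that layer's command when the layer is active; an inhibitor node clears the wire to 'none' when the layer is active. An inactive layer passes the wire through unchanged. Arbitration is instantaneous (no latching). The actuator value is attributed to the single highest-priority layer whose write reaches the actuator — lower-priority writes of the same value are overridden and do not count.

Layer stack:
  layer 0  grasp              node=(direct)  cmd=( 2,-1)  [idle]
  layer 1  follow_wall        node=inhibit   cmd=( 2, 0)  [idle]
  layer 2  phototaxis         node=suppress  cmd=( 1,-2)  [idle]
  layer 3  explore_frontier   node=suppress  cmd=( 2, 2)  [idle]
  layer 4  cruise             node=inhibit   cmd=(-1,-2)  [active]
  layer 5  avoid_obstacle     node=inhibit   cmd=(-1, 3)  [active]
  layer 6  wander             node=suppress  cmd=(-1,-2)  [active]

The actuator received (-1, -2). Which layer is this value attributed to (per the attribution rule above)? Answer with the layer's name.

wander

layer 0 (grasp) idle — none
layer 1 (follow_wall) idle — unchanged: none
layer 2 (phototaxis) idle — unchanged: none
layer 3 (explore_frontier) idle — unchanged: none
layer 4 (cruise) active — inhibits: none
layer 5 (avoid_obstacle) active — inhibits: none
layer 6 (wander) active — suppresses: (-1, -2)
→ actuator (-1, -2)
last writer: layer 6 = wander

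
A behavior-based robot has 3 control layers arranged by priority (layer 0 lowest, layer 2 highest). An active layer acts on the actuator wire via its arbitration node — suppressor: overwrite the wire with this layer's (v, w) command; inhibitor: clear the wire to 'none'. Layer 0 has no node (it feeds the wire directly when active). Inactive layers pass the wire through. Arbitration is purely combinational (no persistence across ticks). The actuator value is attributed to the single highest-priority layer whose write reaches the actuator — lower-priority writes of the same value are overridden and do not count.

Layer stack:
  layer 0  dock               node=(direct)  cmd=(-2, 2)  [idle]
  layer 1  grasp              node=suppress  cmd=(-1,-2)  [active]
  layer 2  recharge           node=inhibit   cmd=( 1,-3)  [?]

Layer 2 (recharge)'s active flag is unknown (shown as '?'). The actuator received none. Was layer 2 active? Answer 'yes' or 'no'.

If layer 2 is active=yes:
  actuator would be none
If layer 2 is active=no:
  actuator would be (-1, -2)
Observed none, so layer 2 was active.

yes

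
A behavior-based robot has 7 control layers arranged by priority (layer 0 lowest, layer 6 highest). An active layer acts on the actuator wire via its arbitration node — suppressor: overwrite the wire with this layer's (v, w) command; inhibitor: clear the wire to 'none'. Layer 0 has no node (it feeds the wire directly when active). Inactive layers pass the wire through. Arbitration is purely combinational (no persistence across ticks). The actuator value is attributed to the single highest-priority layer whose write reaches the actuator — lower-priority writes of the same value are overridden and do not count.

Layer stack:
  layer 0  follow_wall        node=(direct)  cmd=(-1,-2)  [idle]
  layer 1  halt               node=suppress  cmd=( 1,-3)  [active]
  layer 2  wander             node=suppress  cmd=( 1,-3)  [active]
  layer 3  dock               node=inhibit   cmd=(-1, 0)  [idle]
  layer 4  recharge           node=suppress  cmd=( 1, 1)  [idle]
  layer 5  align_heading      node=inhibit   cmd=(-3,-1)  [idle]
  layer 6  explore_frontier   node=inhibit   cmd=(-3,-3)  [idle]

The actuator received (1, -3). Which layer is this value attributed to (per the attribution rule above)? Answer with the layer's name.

wander

L0 follow_wall: idle → wire = none
L1 halt: active, suppressor → wire = (1, -3)
L2 wander: active, suppressor → wire = (1, -3)
L3 dock: idle → wire stays (1, -3)
L4 recharge: idle → wire stays (1, -3)
L5 align_heading: idle → wire stays (1, -3)
L6 explore_frontier: idle → wire stays (1, -3)
actuator = (1, -3)
last writer: layer 2 = wander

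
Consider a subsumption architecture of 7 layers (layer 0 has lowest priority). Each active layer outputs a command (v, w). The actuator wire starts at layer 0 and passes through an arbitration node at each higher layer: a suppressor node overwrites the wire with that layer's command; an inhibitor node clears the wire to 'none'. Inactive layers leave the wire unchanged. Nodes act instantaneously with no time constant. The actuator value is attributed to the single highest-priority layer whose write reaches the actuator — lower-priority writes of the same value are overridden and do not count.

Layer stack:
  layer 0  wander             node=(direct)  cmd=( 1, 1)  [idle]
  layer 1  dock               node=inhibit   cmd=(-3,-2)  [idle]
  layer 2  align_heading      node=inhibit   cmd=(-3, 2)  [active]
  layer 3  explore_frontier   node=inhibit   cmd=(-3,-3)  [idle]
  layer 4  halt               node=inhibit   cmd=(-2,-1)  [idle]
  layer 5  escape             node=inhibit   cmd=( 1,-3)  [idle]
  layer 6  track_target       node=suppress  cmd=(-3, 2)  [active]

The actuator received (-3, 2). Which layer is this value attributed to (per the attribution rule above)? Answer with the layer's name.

[0] wander off; wire := none
[1] dock off; pass none
[2] align_heading on (inhibit); wire := none
[3] explore_frontier off; pass none
[4] halt off; pass none
[5] escape off; pass none
[6] track_target on (suppress); wire := (-3, 2)
output (-3, 2)
last writer: layer 6 = track_target

track_target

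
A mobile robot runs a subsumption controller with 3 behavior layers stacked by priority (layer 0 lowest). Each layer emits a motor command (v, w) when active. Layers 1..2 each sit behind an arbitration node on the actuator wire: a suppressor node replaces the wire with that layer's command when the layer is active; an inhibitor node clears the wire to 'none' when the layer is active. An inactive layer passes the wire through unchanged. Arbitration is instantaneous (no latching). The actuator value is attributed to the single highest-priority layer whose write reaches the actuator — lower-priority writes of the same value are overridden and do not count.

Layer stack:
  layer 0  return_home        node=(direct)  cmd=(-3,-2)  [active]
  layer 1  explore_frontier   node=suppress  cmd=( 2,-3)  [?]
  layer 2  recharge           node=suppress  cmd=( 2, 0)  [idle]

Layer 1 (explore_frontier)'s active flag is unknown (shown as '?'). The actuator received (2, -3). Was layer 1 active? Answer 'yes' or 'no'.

If layer 1 is active=yes:
  actuator would be (2, -3)
If layer 1 is active=no:
  actuator would be (-3, -2)
Observed (2, -3), so layer 1 was active.

yes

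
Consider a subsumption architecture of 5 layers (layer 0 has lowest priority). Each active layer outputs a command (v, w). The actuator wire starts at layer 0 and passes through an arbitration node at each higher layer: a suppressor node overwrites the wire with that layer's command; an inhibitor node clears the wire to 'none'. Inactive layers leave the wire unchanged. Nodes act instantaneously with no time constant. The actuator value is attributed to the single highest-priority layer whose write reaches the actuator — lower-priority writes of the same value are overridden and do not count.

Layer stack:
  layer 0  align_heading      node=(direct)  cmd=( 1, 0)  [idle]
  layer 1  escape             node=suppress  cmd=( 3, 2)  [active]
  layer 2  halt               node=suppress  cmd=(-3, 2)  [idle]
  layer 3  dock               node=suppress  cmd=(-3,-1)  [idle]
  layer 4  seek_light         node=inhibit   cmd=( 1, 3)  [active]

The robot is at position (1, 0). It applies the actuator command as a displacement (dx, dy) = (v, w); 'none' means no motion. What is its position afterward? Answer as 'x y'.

1 0

layer 0 (align_heading) idle — none
layer 1 (escape) active — suppresses: (3, 2)
layer 2 (halt) idle — unchanged: (3, 2)
layer 3 (dock) idle — unchanged: (3, 2)
layer 4 (seek_light) active — inhibits: none
→ actuator none
position: (1, 0) + none = (1, 0)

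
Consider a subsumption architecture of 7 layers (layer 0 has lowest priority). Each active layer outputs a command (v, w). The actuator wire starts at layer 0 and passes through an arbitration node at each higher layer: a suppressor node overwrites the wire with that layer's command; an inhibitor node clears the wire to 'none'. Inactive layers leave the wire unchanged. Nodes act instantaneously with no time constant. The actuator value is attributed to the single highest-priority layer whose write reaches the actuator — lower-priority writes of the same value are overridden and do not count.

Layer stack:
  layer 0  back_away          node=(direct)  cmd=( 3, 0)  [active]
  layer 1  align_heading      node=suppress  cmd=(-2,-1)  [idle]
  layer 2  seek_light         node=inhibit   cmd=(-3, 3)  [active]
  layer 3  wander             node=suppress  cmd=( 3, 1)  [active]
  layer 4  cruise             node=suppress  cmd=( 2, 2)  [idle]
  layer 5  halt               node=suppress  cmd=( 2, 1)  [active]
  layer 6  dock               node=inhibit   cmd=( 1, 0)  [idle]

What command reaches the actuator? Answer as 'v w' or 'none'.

2 1

layer 0 (back_away) active — direct: (3, 0)
layer 1 (align_heading) idle — unchanged: (3, 0)
layer 2 (seek_light) active — inhibits: none
layer 3 (wander) active — suppresses: (3, 1)
layer 4 (cruise) idle — unchanged: (3, 1)
layer 5 (halt) active — suppresses: (2, 1)
layer 6 (dock) idle — unchanged: (2, 1)
→ actuator (2, 1)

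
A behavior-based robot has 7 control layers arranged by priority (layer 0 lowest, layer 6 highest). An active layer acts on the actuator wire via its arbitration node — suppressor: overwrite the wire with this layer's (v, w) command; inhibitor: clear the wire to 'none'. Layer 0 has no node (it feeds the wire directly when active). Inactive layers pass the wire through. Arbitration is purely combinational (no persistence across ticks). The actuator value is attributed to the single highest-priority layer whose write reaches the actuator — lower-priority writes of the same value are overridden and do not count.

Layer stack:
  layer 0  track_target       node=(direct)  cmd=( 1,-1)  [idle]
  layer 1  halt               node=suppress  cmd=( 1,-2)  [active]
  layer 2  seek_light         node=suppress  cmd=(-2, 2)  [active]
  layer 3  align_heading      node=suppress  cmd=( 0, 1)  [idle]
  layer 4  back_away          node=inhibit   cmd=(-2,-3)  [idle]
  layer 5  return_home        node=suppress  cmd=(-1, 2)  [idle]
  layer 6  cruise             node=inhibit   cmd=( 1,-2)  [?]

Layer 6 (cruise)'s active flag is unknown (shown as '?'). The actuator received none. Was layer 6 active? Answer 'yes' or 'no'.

If layer 6 is active=yes:
  actuator would be none
If layer 6 is active=no:
  actuator would be (-2, 2)
Observed none, so layer 6 was active.

yes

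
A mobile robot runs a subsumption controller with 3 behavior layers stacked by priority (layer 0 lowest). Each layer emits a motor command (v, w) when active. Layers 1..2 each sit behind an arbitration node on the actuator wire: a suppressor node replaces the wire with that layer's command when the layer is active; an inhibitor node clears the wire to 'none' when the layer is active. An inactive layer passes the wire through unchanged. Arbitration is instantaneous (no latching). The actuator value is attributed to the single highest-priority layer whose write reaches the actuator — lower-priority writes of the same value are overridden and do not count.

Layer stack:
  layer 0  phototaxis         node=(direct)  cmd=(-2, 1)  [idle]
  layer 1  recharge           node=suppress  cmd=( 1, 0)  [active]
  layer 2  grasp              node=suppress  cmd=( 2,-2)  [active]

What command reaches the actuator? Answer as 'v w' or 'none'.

[0] phototaxis off; wire := none
[1] recharge on (suppress); wire := (1, 0)
[2] grasp on (suppress); wire := (2, -2)
output (2, -2)

2 -2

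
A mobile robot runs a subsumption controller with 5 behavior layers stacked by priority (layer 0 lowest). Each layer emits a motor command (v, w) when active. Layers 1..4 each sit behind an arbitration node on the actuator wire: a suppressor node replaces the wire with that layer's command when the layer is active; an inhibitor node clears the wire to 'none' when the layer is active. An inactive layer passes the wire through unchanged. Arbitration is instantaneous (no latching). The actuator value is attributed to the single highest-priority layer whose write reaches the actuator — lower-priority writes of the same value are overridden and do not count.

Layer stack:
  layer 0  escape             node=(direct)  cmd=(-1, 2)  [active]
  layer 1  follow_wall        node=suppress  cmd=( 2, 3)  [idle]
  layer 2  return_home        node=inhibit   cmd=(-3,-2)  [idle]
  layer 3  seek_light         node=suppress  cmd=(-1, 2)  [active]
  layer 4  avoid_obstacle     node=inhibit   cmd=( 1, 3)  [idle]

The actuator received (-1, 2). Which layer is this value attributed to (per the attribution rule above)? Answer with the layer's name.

L0 escape: active, feeds wire = (-1, 2)
L1 follow_wall: idle → wire stays (-1, 2)
L2 return_home: idle → wire stays (-1, 2)
L3 seek_light: active, suppressor → wire = (-1, 2)
L4 avoid_obstacle: idle → wire stays (-1, 2)
actuator = (-1, 2)
last writer: layer 3 = seek_light

seek_light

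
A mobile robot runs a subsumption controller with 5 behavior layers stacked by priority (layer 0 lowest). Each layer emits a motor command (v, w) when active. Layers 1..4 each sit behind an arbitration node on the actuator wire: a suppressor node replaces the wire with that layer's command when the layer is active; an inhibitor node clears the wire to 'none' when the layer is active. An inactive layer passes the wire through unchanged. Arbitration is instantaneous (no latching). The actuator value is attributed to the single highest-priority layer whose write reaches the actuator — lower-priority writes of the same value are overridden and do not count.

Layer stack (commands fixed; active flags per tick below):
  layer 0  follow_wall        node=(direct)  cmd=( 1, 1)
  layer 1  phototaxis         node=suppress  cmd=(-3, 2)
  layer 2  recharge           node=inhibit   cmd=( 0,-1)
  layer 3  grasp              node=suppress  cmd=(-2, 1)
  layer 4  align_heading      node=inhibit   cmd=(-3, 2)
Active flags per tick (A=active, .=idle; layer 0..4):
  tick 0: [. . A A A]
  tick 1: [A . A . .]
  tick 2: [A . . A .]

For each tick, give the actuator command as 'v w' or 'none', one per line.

none
none
-2 1

tick 0:
  [0] follow_wall off; wire := none
  [1] phototaxis off; pass none
  [2] recharge on (inhibit); wire := none
  [3] grasp on (suppress); wire := (-2, 1)
  [4] align_heading on (inhibit); wire := none
  output none
tick 1:
  [0] follow_wall on; wire := (1, 1)
  [1] phototaxis off; pass (1, 1)
  [2] recharge on (inhibit); wire := none
  [3] grasp off; pass none
  [4] align_heading off; pass none
  output none
tick 2:
  [0] follow_wall on; wire := (1, 1)
  [1] phototaxis off; pass (1, 1)
  [2] recharge off; pass (1, 1)
  [3] grasp on (suppress); wire := (-2, 1)
  [4] align_heading off; pass (-2, 1)
  output (-2, 1)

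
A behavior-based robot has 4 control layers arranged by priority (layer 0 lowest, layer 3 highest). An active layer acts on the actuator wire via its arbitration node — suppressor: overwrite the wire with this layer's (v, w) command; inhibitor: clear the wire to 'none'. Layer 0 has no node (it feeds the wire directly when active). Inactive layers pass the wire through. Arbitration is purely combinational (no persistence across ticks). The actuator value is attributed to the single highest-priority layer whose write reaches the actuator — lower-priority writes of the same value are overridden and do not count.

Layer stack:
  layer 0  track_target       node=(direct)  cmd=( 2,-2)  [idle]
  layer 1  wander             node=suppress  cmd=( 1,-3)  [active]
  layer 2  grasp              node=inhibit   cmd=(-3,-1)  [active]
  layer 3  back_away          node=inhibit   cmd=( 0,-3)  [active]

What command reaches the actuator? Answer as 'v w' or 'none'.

none

[0] track_target off; wire := none
[1] wander on (suppress); wire := (1, -3)
[2] grasp on (inhibit); wire := none
[3] back_away on (inhibit); wire := none
output none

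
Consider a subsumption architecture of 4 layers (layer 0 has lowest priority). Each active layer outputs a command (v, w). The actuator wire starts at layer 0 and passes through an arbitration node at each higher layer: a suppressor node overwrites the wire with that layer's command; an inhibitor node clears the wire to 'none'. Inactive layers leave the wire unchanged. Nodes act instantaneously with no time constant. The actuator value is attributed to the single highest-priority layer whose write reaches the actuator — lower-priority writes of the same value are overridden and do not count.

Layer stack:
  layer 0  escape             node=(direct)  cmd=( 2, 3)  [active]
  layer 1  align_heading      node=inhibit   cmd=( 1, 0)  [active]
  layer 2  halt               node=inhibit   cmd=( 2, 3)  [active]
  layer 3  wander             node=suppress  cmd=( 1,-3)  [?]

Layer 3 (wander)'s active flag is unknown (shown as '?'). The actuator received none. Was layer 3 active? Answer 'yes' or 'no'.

If layer 3 is active=yes:
  actuator would be (1, -3)
If layer 3 is active=no:
  actuator would be none
Observed none, so layer 3 was idle.

no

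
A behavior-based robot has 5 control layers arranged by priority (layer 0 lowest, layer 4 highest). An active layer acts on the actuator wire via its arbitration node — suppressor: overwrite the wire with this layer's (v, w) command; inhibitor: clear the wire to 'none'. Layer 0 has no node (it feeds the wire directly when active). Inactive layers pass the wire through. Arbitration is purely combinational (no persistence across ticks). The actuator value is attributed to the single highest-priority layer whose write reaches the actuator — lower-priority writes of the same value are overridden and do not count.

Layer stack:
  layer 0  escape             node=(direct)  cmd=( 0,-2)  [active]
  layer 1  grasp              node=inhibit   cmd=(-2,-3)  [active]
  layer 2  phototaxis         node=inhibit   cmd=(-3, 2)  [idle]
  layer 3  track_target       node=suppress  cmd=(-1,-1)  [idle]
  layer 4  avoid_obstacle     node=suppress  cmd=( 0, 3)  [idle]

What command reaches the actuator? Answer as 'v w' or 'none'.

none

[0] escape on; wire := (0, -2)
[1] grasp on (inhibit); wire := none
[2] phototaxis off; pass none
[3] track_target off; pass none
[4] avoid_obstacle off; pass none
output none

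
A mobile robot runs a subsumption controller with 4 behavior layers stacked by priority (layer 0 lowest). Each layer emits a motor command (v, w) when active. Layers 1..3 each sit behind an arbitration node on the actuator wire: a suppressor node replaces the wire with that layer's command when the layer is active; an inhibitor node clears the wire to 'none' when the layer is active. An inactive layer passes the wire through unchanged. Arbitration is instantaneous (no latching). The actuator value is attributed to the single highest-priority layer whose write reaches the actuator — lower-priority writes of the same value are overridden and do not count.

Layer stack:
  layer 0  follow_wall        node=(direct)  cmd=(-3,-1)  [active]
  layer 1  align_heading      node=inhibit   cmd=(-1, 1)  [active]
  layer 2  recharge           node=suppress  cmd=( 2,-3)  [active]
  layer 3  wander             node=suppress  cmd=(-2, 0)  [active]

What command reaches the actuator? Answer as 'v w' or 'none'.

-2 0

layer 0 (follow_wall) active — direct: (-3, -1)
layer 1 (align_heading) active — inhibits: none
layer 2 (recharge) active — suppresses: (2, -3)
layer 3 (wander) active — suppresses: (-2, 0)
→ actuator (-2, 0)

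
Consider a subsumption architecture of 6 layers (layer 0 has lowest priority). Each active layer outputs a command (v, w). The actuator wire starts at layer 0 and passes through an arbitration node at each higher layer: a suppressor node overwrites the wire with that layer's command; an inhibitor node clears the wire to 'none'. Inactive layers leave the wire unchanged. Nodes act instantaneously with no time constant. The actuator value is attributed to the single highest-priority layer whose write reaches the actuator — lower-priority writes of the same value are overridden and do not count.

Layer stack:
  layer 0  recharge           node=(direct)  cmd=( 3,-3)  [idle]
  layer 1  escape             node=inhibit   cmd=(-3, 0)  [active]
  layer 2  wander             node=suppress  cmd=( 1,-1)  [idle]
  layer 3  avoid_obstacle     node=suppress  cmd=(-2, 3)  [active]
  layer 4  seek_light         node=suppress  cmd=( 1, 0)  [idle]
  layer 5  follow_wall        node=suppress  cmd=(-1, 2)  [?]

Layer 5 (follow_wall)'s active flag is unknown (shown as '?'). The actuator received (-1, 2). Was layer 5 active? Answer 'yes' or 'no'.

If layer 5 is active=yes:
  actuator would be (-1, 2)
If layer 5 is active=no:
  actuator would be (-2, 3)
Observed (-1, 2), so layer 5 was active.

yes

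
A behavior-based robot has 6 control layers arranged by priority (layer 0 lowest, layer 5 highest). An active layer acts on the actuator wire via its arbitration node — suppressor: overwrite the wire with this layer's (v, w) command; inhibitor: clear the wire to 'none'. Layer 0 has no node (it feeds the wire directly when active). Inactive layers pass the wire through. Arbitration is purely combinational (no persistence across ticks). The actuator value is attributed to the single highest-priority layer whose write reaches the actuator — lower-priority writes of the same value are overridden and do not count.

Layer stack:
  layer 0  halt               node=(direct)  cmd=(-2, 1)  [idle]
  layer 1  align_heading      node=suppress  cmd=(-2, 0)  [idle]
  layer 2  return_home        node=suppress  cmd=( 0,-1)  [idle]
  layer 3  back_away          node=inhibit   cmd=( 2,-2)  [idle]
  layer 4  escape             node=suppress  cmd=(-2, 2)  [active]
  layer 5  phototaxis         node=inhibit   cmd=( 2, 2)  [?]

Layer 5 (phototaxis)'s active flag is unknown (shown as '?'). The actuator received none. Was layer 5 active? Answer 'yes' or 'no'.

yes

If layer 5 is active=yes:
  actuator would be none
If layer 5 is active=no:
  actuator would be (-2, 2)
Observed none, so layer 5 was active.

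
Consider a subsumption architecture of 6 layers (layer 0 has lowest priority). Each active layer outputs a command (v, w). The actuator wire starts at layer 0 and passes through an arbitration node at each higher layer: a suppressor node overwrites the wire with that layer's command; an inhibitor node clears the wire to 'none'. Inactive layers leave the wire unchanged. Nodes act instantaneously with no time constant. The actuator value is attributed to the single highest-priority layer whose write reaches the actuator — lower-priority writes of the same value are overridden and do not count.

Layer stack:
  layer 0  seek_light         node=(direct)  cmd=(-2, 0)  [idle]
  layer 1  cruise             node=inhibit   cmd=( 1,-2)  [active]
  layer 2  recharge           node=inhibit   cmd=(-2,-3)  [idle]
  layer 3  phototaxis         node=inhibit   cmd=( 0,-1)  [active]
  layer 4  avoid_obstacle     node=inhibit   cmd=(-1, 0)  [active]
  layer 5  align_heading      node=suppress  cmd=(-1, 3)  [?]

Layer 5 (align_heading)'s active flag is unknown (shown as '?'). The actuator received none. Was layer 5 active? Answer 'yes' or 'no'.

If layer 5 is active=yes:
  actuator would be (-1, 3)
If layer 5 is active=no:
  actuator would be none
Observed none, so layer 5 was idle.

no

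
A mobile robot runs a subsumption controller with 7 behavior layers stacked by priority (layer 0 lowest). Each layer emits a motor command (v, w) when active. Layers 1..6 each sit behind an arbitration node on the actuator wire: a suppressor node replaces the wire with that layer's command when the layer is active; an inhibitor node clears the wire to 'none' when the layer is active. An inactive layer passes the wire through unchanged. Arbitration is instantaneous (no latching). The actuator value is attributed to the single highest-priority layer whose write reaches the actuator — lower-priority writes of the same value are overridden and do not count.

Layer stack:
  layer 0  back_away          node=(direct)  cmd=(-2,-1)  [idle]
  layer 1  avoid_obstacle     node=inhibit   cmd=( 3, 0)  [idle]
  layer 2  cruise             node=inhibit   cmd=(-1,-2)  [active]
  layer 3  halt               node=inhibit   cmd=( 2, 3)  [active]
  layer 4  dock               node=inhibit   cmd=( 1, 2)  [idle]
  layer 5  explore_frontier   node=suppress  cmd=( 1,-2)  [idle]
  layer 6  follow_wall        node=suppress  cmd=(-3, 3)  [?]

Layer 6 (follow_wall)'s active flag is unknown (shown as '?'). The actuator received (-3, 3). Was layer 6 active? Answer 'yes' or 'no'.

If layer 6 is active=yes:
  actuator would be (-3, 3)
If layer 6 is active=no:
  actuator would be none
Observed (-3, 3), so layer 6 was active.

yes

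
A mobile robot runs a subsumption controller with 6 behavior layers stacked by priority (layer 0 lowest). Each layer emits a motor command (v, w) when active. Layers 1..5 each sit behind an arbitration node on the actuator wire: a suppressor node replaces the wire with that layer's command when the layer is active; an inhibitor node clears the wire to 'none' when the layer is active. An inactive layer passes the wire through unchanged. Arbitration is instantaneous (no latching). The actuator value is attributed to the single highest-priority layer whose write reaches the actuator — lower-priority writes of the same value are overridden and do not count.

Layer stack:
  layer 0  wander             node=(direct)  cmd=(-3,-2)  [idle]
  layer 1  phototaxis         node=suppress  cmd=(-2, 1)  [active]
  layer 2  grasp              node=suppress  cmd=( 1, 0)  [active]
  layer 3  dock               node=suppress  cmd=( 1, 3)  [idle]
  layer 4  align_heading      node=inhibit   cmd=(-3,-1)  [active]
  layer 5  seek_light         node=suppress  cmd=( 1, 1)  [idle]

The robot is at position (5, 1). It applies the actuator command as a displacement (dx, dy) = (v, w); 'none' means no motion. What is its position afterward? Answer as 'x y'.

layer 0 (wander) idle — none
layer 1 (phototaxis) active — suppresses: (-2, 1)
layer 2 (grasp) active — suppresses: (1, 0)
layer 3 (dock) idle — unchanged: (1, 0)
layer 4 (align_heading) active — inhibits: none
layer 5 (seek_light) idle — unchanged: none
→ actuator none
position: (5, 1) + none = (5, 1)

5 1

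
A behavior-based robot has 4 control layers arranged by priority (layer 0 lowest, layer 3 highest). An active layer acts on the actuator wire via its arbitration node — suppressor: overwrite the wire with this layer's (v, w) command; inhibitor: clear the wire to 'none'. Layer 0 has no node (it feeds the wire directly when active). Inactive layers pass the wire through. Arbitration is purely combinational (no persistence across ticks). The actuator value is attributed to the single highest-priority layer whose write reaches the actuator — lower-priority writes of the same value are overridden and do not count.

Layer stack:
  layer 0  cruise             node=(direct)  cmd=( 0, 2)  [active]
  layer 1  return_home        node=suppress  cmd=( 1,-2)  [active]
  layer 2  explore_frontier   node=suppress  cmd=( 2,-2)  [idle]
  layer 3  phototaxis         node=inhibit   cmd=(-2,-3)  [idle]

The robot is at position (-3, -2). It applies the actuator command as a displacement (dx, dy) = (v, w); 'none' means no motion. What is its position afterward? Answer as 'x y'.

L0 cruise: active, feeds wire = (0, 2)
L1 return_home: active, suppressor → wire = (1, -2)
L2 explore_frontier: idle → wire stays (1, -2)
L3 phototaxis: idle → wire stays (1, -2)
actuator = (1, -2)
position: (-3, -2) + (1, -2) = (-2, -4)

-2 -4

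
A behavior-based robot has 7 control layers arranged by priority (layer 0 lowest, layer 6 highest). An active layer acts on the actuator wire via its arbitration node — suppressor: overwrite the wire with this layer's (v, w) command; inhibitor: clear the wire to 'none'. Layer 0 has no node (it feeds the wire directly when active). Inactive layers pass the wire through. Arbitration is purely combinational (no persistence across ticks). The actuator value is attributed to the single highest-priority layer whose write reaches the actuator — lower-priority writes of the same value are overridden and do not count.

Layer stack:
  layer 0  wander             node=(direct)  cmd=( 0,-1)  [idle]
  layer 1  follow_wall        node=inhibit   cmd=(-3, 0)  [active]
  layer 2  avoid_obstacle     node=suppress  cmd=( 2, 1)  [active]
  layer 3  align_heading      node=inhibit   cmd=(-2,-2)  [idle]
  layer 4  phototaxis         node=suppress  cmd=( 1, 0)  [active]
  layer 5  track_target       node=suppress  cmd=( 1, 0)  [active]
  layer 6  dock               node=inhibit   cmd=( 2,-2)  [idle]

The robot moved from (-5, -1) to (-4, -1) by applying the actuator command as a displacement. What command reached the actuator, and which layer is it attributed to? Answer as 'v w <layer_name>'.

displacement = (-4, -1) − (-5, -1) = (1, 0)
[0] wander off; wire := none
[1] follow_wall on (inhibit); wire := none
[2] avoid_obstacle on (suppress); wire := (2, 1)
[3] align_heading off; pass (2, 1)
[4] phototaxis on (suppress); wire := (1, 0)
[5] track_target on (suppress); wire := (1, 0)
[6] dock off; pass (1, 0)
output (1, 0) — from layer 5 (track_target)

1 0 track_target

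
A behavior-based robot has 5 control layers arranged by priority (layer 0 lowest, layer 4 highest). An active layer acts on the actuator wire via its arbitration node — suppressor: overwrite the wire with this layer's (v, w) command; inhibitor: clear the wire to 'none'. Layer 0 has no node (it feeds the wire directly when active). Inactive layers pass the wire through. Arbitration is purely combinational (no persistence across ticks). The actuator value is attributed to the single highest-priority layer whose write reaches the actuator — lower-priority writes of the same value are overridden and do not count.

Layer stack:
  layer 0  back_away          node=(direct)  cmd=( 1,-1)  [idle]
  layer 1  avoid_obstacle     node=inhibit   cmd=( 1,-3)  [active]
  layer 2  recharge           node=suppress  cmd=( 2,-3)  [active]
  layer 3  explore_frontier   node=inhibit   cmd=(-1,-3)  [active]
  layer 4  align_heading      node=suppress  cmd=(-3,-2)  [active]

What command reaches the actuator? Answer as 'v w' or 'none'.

layer 0 (back_away) idle — none
layer 1 (avoid_obstacle) active — inhibits: none
layer 2 (recharge) active — suppresses: (2, -3)
layer 3 (explore_frontier) active — inhibits: none
layer 4 (align_heading) active — suppresses: (-3, -2)
→ actuator (-3, -2)

-3 -2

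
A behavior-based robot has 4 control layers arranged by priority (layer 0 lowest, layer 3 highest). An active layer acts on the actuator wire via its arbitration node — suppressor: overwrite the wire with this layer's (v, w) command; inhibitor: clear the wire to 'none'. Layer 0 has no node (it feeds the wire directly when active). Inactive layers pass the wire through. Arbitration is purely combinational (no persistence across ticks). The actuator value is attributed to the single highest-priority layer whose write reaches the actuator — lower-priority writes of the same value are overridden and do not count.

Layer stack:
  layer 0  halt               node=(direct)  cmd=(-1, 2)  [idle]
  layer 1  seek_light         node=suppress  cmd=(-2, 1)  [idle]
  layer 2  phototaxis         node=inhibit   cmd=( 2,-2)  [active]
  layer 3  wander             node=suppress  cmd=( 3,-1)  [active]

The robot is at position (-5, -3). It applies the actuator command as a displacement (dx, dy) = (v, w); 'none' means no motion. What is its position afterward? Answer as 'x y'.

layer 0 (halt) idle — none
layer 1 (seek_light) idle — unchanged: none
layer 2 (phototaxis) active — inhibits: none
layer 3 (wander) active — suppresses: (3, -1)
→ actuator (3, -1)
position: (-5, -3) + (3, -1) = (-2, -4)

-2 -4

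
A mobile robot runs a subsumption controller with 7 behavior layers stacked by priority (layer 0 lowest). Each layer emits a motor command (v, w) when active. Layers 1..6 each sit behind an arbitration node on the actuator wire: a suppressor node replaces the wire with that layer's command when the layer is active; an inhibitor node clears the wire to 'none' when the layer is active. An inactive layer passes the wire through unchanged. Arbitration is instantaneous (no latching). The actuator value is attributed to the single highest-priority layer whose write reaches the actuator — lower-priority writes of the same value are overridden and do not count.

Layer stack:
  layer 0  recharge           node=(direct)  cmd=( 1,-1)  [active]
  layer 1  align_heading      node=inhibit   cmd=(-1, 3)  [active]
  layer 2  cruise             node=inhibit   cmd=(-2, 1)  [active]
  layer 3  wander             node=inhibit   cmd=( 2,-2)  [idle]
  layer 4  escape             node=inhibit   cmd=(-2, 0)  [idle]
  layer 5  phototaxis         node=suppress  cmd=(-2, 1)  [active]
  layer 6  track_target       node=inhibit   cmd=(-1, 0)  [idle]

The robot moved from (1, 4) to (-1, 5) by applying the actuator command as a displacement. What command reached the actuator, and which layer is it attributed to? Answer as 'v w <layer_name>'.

displacement = (-1, 5) − (1, 4) = (-2, 1)
[0] recharge on; wire := (1, -1)
[1] align_heading on (inhibit); wire := none
[2] cruise on (inhibit); wire := none
[3] wander off; pass none
[4] escape off; pass none
[5] phototaxis on (suppress); wire := (-2, 1)
[6] track_target off; pass (-2, 1)
output (-2, 1) — from layer 5 (phototaxis)

-2 1 phototaxis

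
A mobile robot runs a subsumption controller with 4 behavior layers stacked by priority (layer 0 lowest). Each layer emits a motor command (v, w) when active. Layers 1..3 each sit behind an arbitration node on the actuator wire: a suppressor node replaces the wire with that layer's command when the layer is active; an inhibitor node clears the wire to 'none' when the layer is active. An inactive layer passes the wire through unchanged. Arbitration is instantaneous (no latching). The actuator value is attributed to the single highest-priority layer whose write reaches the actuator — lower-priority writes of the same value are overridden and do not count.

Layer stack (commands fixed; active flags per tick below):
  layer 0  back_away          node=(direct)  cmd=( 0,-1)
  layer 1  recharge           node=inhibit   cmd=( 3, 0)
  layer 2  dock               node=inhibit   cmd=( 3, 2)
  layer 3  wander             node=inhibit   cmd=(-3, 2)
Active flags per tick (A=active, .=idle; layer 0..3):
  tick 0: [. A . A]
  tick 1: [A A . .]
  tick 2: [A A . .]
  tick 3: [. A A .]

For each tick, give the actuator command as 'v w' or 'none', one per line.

tick 0:
  [0] back_away off; wire := none
  [1] recharge on (inhibit); wire := none
  [2] dock off; pass none
  [3] wander on (inhibit); wire := none
  output none
tick 1:
  [0] back_away on; wire := (0, -1)
  [1] recharge on (inhibit); wire := none
  [2] dock off; pass none
  [3] wander off; pass none
  output none
tick 2:
  [0] back_away on; wire := (0, -1)
  [1] recharge on (inhibit); wire := none
  [2] dock off; pass none
  [3] wander off; pass none
  output none
tick 3:
  [0] back_away off; wire := none
  [1] recharge on (inhibit); wire := none
  [2] dock on (inhibit); wire := none
  [3] wander off; pass none
  output none

none
none
none
none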